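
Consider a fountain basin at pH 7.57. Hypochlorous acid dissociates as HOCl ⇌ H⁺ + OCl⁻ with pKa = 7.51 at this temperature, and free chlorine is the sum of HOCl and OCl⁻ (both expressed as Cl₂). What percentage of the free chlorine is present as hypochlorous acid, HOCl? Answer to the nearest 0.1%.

[OCl⁻]/[HOCl] = 10^(pH − pKa) = 10^(7.57 − 7.51) = 10^0.06 = 1.148.
Fraction as HOCl = 1 / (1 + 1.148) = 0.4655.

46.6%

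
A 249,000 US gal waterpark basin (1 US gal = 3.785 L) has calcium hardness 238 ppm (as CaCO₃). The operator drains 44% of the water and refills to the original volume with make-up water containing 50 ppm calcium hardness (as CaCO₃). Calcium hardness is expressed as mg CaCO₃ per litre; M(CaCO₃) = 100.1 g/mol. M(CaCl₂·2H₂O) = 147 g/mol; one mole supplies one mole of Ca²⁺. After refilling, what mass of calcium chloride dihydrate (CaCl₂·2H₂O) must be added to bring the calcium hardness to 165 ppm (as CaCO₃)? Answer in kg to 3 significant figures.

Volume: 249,000 US gal × 3.785 L/gal = 942,465 L.
After draining 44% and refilling: 238 × 0.56 + 50 × 0.44 = 155.28 ppm.
Deficit to target: 165 − 155.28 = 9.72 mg/L.
As CaCO₃: 9.72 mg/L × 942,465 L = 9161 g; ÷ 100.1 = 91.52 mol Ca²⁺.
Mass: 91.52 × 147 = 13,450 g.

13.5 kg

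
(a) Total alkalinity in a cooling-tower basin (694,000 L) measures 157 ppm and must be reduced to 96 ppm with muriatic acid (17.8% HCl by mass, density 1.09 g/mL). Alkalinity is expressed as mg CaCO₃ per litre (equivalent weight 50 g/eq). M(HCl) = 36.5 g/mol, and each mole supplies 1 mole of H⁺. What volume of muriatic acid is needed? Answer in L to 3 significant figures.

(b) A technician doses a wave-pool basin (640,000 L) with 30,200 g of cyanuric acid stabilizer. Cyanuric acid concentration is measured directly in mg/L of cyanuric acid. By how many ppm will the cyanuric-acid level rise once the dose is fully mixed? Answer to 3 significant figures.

(a) 159 L; (b) 47.2 ppm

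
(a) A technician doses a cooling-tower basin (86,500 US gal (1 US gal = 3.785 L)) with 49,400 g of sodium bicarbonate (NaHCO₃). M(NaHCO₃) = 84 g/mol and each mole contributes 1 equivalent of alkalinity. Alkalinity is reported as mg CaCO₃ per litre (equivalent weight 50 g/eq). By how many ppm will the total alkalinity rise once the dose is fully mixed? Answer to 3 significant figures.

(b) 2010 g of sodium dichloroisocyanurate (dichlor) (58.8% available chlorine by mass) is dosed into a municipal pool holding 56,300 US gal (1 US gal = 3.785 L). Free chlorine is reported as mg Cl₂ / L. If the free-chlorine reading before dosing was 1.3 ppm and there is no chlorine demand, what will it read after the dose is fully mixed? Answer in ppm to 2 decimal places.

(a) Volume: 86,500 US gal × 3.785 L/gal = 327,402 L.
(a) Moles of NaHCO₃: 49,400 g ÷ 84 g/mol = 588.1 mol → 588.1 eq of alkalinity.
(a) As CaCO₃: 588.1 eq × 50 g/eq = 29,400 g.
(a) Rise: 29,400 g / 327,402 L × 1000 = 89.81 mg/L.

(b) Volume: 56,300 US gal × 3.785 L/gal = 213,096 L.
(b) Available chlorine delivered: 2010 g × 0.588 = 1182 g as Cl₂.
(b) Concentration rise: 1182 g / 213,096 L = 5.546 mg/L = 5.55 ppm.
(b) Final FC: 1.3 + 5.55 = 6.85 ppm.

(a) 89.8 ppm; (b) 6.85 ppm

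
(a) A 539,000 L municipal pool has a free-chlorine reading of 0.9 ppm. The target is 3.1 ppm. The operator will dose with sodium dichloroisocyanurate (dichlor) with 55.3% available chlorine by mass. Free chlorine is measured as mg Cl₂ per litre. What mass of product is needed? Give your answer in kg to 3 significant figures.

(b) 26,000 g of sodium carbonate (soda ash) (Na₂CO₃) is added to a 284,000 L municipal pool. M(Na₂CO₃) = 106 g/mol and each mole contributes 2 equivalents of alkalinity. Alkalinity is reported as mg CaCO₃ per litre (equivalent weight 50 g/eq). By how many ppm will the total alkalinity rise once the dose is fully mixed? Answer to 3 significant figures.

(a) 2.14 kg; (b) 86.4 ppm

(a) Chlorine deficit: 3.1 − 0.9 = 2.2 ppm = 2.2 mg/L as Cl₂.
(a) Cl₂ equivalent needed: 2.2 mg/L × 539,000 L = 1,186,000 mg = 1186 g.
(a) Product at 55.3% available chlorine: 1186 / 0.553 = 2144 g.

(b) Moles of Na₂CO₃: 26,000 g ÷ 106 g/mol = 245.3 mol → 490.6 eq of alkalinity.
(b) As CaCO₃: 490.6 eq × 50 g/eq = 24,530 g.
(b) Rise: 24,530 g / 284,000 L × 1000 = 86.37 mg/L.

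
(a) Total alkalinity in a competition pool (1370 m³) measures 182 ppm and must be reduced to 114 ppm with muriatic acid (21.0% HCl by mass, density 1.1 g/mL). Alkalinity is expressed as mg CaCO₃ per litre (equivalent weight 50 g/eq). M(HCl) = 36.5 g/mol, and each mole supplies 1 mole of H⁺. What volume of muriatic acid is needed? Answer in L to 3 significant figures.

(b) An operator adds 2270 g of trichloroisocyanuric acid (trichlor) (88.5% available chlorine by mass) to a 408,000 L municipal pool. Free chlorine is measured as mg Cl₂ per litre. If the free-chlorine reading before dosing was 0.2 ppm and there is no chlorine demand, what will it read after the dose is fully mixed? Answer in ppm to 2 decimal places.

(a) 294 L; (b) 5.12 ppm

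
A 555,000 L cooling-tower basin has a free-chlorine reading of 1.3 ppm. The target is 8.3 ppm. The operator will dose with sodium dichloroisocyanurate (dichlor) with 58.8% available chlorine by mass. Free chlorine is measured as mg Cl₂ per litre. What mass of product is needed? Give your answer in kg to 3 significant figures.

6.61 kg

Chlorine deficit: 8.3 − 1.3 = 7 ppm = 7 mg/L as Cl₂.
Cl₂ equivalent needed: 7 mg/L × 555,000 L = 3,885,000 mg = 3885 g.
Product at 58.8% available chlorine: 3885 / 0.588 = 6607 g.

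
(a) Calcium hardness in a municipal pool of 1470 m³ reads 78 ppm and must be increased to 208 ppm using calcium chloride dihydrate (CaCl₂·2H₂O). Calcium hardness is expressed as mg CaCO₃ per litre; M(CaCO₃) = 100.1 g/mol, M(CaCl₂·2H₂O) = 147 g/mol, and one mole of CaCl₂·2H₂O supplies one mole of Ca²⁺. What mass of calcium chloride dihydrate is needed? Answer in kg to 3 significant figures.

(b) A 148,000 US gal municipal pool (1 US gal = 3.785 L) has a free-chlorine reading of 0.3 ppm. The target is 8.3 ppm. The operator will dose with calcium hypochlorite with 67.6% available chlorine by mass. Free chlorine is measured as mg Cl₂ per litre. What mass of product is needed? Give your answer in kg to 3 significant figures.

(a) 281 kg; (b) 6.63 kg

(a) Volume: 1470 m³ = 1,470,000 L.
(a) Hardness to add: (208 − 78) = 130 mg/L as CaCO₃ × 1,470,000 L = 191,100 g as CaCO₃.
(a) Moles of Ca²⁺ (1 mol Ca²⁺ ≡ 1 mol CaCO₃): 191,100 / 100.1 g/mol = 1909 mol.
(a) Mass of CaCl₂·2H₂O: 1909 × 147 = 280,600 g.

(b) Volume: 148,000 US gal × 3.785 L/gal = 560,180 L.
(b) Chlorine deficit: 8.3 − 0.3 = 8 ppm = 8 mg/L as Cl₂.
(b) Cl₂ equivalent needed: 8 mg/L × 560,180 L = 4,481,000 mg = 4481 g.
(b) Product at 67.6% available chlorine: 4481 / 0.676 = 6629 g.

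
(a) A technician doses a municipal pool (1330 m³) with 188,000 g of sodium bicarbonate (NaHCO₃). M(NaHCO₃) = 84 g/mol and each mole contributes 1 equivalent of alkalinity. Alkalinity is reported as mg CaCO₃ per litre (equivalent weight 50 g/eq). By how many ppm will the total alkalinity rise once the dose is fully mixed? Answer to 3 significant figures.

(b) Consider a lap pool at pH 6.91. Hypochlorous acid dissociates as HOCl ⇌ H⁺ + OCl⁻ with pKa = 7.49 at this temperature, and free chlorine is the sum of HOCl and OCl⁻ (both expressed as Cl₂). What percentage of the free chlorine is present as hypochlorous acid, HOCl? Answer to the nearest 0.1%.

(a) Volume: 1330 m³ = 1,330,000 L.
(a) Moles of NaHCO₃: 188,000 g ÷ 84 g/mol = 2238 mol → 2238 eq of alkalinity.
(a) As CaCO₃: 2238 eq × 50 g/eq = 111,900 g.
(a) Rise: 111,900 g / 1,330,000 L × 1000 = 84.14 mg/L.

(b) [OCl⁻]/[HOCl] = 10^(pH − pKa) = 10^(6.91 − 7.49) = 10^-0.58 = 0.263.
(b) Fraction as HOCl = 1 / (1 + 0.263) = 0.7917.

(a) 84.1 ppm; (b) 79.2%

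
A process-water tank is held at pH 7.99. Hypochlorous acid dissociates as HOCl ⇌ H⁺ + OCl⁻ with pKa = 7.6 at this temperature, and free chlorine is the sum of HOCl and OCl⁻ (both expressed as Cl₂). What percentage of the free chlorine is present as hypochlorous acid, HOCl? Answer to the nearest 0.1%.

28.9%

[OCl⁻]/[HOCl] = 10^(pH − pKa) = 10^(7.99 − 7.6) = 10^0.39 = 2.455.
Fraction as HOCl = 1 / (1 + 2.455) = 0.2895.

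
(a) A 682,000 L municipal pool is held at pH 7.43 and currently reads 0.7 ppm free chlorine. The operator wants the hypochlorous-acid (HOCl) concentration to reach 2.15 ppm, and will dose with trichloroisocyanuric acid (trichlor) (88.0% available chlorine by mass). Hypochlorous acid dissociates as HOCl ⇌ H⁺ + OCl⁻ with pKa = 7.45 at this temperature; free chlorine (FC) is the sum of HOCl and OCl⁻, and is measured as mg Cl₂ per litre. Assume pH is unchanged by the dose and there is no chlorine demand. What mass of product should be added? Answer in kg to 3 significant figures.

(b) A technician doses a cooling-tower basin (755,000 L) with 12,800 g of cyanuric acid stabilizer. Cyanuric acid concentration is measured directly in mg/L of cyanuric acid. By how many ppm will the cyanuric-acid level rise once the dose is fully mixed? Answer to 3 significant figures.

(a) 2.72 kg; (b) 17.0 ppm

(a) [OCl⁻]/[HOCl] = 10^(pH − pKa) = 10^(7.43 − 7.45) = 0.955; fraction as HOCl = 1/(1 + 0.955) = 0.5115.
(a) Free chlorine required for 2.15 ppm HOCl: 2.15 / 0.5115 = 4.203 ppm.
(a) FC to add: 4.203 − 0.7 = 3.503 mg/L as Cl₂.
(a) Cl₂ equivalent: 3.503 mg/L × 682,000 L = 2389 g.
(a) Product at 88.0% available Cl: 2389 / 0.88 = 2715 g.

(b) Rise: 12,800 g / 755,000 L × 1000 = 16.95 mg/L.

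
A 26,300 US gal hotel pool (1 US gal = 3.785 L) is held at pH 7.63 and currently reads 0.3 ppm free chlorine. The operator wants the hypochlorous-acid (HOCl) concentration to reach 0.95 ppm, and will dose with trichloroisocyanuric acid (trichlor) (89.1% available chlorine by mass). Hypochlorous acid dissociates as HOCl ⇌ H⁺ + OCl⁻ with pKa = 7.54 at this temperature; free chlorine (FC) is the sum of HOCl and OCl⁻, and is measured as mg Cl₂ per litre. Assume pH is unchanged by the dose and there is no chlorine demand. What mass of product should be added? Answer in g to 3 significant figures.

Volume: 26,300 US gal × 3.785 L/gal = 99,546 L.
[OCl⁻]/[HOCl] = 10^(pH − pKa) = 10^(7.63 − 7.54) = 1.23; fraction as HOCl = 1/(1 + 1.23) = 0.4484.
Free chlorine required for 0.95 ppm HOCl: 0.95 / 0.4484 = 2.119 ppm.
FC to add: 2.119 − 0.3 = 1.819 mg/L as Cl₂.
Cl₂ equivalent: 1.819 mg/L × 99,546 L = 181 g.
Product at 89.1% available Cl: 181 / 0.891 = 203.2 g.

203 g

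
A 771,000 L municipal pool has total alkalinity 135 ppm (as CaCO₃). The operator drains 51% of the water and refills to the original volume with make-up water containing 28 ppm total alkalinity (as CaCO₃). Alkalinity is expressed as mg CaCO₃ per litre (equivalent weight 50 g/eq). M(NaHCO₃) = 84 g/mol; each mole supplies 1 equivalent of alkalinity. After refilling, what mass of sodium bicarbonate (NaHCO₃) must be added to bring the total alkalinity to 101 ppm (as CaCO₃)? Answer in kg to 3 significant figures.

After draining 51% and refilling: 135 × 0.49 + 28 × 0.51 = 80.43 ppm.
Deficit to target: 101 − 80.43 = 20.57 mg/L.
As CaCO₃: 20.57 mg/L × 771,000 L = 15,860 g; ÷ 50 g/eq ÷ 1 = 317.2 mol NaHCO₃.
Mass: 317.2 × 84 = 26,640 g.

26.6 kg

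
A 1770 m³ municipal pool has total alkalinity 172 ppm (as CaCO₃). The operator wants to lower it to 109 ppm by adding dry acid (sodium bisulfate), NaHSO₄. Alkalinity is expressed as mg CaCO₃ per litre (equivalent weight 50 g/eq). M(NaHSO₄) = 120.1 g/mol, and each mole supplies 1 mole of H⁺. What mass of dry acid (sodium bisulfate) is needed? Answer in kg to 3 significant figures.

268 kg

Volume: 1770 m³ = 1,770,000 L.
Alkalinity to neutralize: (172 − 109) = 63 mg/L as CaCO₃ × 1,770,000 L = 111,500 g as CaCO₃.
Equivalents of H⁺ required: 111,500 ÷ 50 g/eq = 2230 eq = 2230 mol NaHSO₄.
Mass of NaHSO₄: 2230 × 120.1 = 267,800 g.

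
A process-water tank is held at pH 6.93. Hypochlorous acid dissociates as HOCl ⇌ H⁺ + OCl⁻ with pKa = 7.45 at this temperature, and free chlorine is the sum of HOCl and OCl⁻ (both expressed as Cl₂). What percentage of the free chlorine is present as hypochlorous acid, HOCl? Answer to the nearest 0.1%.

76.8%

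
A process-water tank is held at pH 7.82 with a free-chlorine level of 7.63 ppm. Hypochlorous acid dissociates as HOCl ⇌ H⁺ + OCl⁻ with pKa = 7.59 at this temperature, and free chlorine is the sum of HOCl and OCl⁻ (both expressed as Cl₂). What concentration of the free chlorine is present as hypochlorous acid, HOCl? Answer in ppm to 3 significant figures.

[OCl⁻]/[HOCl] = 10^(pH − pKa) = 10^(7.82 − 7.59) = 10^0.23 = 1.698.
Fraction as HOCl = 1 / (1 + 1.698) = 0.3706.
HOCl = 0.3706 × 7.63 ppm = 2.828 ppm.

2.83 ppm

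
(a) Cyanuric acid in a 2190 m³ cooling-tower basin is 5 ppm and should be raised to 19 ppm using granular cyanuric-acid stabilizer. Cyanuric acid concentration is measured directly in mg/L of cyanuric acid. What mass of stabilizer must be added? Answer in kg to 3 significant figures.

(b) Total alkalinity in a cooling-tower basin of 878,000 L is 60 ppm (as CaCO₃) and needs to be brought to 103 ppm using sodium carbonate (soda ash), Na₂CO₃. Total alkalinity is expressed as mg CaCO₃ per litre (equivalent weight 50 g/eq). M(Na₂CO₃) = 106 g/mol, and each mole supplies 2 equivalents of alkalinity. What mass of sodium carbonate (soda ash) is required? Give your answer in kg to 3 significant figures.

(a) Volume: 2190 m³ = 2,190,000 L.
(a) CYA to add: (19 − 5) = 14 mg/L × 2,190,000 L = 30,660 g cyanuric acid.

(b) Alkalinity to add: (103 − 60) = 43 mg/L as CaCO₃ × 878,000 L = 37,750 g as CaCO₃.
(b) Equivalents: 37,750 g ÷ 50 g/eq = 755.1 eq.
(b) Each mole of Na₂CO₃ supplies 2 eq, so 755.1 / 2 = 377.5 mol.
(b) Mass: 377.5 mol × 106 g/mol = 40,020 g.

(a) 30.7 kg; (b) 40.0 kg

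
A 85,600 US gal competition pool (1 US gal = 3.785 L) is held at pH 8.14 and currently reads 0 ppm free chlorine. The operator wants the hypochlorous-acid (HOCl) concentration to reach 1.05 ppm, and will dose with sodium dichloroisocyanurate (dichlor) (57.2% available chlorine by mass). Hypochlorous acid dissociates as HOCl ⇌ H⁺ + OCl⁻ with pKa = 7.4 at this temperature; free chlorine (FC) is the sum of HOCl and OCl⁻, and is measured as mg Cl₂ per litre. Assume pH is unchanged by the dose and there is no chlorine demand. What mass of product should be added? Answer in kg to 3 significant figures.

3.86 kg

Volume: 85,600 US gal × 3.785 L/gal = 323,996 L.
[OCl⁻]/[HOCl] = 10^(pH − pKa) = 10^(8.14 − 7.4) = 5.495; fraction as HOCl = 1/(1 + 5.495) = 0.154.
Free chlorine required for 1.05 ppm HOCl: 1.05 / 0.154 = 6.82 ppm.
FC to add: 6.82 − 0 = 6.82 mg/L as Cl₂.
Cl₂ equivalent: 6.82 mg/L × 323,996 L = 2210 g.
Product at 57.2% available Cl: 2210 / 0.572 = 3863 g.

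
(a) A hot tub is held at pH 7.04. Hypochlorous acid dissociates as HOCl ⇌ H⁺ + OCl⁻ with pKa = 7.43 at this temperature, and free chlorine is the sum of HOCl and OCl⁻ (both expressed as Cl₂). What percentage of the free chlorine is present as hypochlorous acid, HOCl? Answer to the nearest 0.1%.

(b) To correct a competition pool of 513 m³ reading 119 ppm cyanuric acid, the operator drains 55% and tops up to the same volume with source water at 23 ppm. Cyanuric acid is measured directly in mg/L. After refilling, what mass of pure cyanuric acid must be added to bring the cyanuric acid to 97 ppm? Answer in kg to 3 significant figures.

(a) 71.1%; (b) 15.8 kg

(a) [OCl⁻]/[HOCl] = 10^(pH − pKa) = 10^(7.04 − 7.43) = 10^-0.39 = 0.4074.
(a) Fraction as HOCl = 1 / (1 + 0.4074) = 0.7105.

(b) Volume: 513 m³ = 513,000 L.
(b) After draining 55% and refilling: 119 × 0.45 + 23 × 0.55 = 66.2 ppm.
(b) Deficit to target: 97 − 66.2 = 30.8 mg/L.
(b) Mass: 30.8 mg/L × 513,000 L = 15,800 g cyanuric acid.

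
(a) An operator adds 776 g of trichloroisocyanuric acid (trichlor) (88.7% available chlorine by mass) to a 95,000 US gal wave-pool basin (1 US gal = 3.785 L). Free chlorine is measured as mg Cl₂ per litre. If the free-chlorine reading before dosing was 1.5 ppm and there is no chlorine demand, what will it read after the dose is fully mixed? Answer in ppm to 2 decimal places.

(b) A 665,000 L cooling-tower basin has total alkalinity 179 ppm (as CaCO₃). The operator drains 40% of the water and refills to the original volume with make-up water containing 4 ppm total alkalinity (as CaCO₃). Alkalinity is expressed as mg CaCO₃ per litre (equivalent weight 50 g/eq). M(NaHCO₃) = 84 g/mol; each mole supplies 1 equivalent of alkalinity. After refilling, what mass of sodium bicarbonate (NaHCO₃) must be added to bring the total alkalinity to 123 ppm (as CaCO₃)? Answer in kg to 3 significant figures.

(a) 3.41 ppm; (b) 15.6 kg

(a) Volume: 95,000 US gal × 3.785 L/gal = 359,575 L.
(a) Available chlorine delivered: 776 g × 0.887 = 688.3 g as Cl₂.
(a) Concentration rise: 688.3 g / 359,575 L = 1.914 mg/L = 1.91 ppm.
(a) Final FC: 1.5 + 1.91 = 3.41 ppm.

(b) After draining 40% and refilling: 179 × 0.60 + 4 × 0.40 = 109 ppm.
(b) Deficit to target: 123 − 109 = 14 mg/L.
(b) As CaCO₃: 14 mg/L × 665,000 L = 9310 g; ÷ 50 g/eq ÷ 1 = 186.2 mol NaHCO₃.
(b) Mass: 186.2 × 84 = 15,640 g.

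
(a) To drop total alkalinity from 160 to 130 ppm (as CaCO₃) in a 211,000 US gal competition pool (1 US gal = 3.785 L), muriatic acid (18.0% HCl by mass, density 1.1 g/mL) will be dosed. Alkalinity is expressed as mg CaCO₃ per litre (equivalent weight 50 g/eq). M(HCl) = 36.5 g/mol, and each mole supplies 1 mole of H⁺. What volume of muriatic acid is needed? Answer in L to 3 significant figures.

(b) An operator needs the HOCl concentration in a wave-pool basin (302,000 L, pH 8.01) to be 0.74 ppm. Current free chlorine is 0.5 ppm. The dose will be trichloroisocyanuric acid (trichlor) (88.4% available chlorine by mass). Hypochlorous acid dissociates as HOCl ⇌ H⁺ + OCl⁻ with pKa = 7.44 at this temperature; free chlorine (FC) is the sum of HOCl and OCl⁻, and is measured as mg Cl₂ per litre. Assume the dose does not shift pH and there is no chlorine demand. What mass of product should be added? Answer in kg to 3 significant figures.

(a) Volume: 211,000 US gal × 3.785 L/gal = 798,635 L.
(a) Alkalinity to neutralize: (160 − 130) = 30 mg/L as CaCO₃ × 798,635 L = 23,960 g as CaCO₃.
(a) Equivalents of H⁺ required: 23,960 ÷ 50 g/eq = 479.2 eq = 479.2 mol HCl.
(a) Mass of HCl: 479.2 × 36.5 = 17,490 g.
(a) Mass of 18.0% solution: 17,490 / 0.18 = 97,170 g.
(a) Volume: 97,170 g ÷ 1.1 g/mL = 88,330 mL.

(b) [OCl⁻]/[HOCl] = 10^(pH − pKa) = 10^(8.01 − 7.44) = 3.715; fraction as HOCl = 1/(1 + 3.715) = 0.2121.
(b) Free chlorine required for 0.74 ppm HOCl: 0.74 / 0.2121 = 3.489 ppm.
(b) FC to add: 3.489 − 0.5 = 2.989 mg/L as Cl₂.
(b) Cl₂ equivalent: 2.989 mg/L × 302,000 L = 902.8 g.
(b) Product at 88.4% available Cl: 902.8 / 0.884 = 1021 g.

(a) 88.3 L; (b) 1.02 kg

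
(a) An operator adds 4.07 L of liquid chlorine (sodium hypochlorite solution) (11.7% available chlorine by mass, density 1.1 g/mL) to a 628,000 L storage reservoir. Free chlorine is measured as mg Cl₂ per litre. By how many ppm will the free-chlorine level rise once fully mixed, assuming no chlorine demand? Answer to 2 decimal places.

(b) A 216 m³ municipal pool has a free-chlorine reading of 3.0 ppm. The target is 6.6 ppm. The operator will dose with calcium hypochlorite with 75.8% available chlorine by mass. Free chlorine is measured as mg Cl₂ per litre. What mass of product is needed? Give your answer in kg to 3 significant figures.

(a) Mass of solution: 4.07 L × 1000 mL/L × 1.1 g/mL = 4477 g.
(a) Available chlorine delivered: 4477 g × 0.117 = 523.8 g as Cl₂.
(a) Concentration rise: 523.8 g / 628,000 L = 0.8341 mg/L = 0.83 ppm.

(b) Volume: 216 m³ = 216,000 L.
(b) Chlorine deficit: 6.6 − 3.0 = 3.6 ppm = 3.6 mg/L as Cl₂.
(b) Cl₂ equivalent needed: 3.6 mg/L × 216,000 L = 777,600 mg = 777.6 g.
(b) Product at 75.8% available chlorine: 777.6 / 0.758 = 1026 g.

(a) 0.83 ppm; (b) 1.03 kg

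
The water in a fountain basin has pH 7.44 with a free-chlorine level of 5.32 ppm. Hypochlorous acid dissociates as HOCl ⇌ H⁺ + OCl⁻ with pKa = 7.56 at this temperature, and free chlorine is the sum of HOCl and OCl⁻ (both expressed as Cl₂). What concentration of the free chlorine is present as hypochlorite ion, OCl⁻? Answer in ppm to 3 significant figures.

2.29 ppm

[OCl⁻]/[HOCl] = 10^(pH − pKa) = 10^(7.44 − 7.56) = 10^-0.12 = 0.7586.
Fraction as HOCl = 1 / (1 + 0.7586) = 0.5686.
OCl⁻ = (1 − 0.5686) × 5.32 ppm = 2.295 ppm.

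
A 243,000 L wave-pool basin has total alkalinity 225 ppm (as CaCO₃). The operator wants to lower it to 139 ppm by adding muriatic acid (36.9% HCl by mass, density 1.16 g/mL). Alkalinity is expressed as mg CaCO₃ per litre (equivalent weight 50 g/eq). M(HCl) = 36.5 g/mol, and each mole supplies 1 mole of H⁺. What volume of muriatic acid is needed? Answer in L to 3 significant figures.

Alkalinity to neutralize: (225 − 139) = 86 mg/L as CaCO₃ × 243,000 L = 20,900 g as CaCO₃.
Equivalents of H⁺ required: 20,900 ÷ 50 g/eq = 418 eq = 418 mol HCl.
Mass of HCl: 418 × 36.5 = 15,260 g.
Mass of 36.9% solution: 15,260 / 0.369 = 41,340 g.
Volume: 41,340 g ÷ 1.16 g/mL = 35,640 mL.

35.6 L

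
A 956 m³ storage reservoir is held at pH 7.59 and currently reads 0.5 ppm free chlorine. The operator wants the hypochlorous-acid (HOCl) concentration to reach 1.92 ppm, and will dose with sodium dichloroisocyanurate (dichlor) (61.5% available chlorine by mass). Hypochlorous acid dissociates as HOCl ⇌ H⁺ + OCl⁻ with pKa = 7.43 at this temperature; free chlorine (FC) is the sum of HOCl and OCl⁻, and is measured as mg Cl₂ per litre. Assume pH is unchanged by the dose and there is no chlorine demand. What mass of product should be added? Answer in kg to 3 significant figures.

Volume: 956 m³ = 956,000 L.
[OCl⁻]/[HOCl] = 10^(pH − pKa) = 10^(7.59 − 7.43) = 1.445; fraction as HOCl = 1/(1 + 1.445) = 0.4089.
Free chlorine required for 1.92 ppm HOCl: 1.92 / 0.4089 = 4.695 ppm.
FC to add: 4.695 − 0.5 = 4.195 mg/L as Cl₂.
Cl₂ equivalent: 4.195 mg/L × 956,000 L = 4011 g.
Product at 61.5% available Cl: 4011 / 0.615 = 6521 g.

6.52 kg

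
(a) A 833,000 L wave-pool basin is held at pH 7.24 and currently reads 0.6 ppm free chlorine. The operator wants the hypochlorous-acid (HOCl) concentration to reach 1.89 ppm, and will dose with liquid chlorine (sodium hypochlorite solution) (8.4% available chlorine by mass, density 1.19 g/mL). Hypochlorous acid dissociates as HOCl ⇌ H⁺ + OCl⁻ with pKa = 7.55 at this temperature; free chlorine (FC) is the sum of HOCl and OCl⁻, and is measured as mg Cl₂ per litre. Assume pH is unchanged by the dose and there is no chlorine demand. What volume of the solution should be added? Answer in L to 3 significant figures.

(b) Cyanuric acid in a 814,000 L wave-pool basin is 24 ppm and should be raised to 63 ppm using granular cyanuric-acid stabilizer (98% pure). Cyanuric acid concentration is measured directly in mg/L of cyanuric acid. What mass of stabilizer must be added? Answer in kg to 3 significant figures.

(a) [OCl⁻]/[HOCl] = 10^(pH − pKa) = 10^(7.24 − 7.55) = 0.4898; fraction as HOCl = 1/(1 + 0.4898) = 0.6712.
(a) Free chlorine required for 1.89 ppm HOCl: 1.89 / 0.6712 = 2.816 ppm.
(a) FC to add: 2.816 − 0.6 = 2.216 mg/L as Cl₂.
(a) Cl₂ equivalent: 2.216 mg/L × 833,000 L = 1846 g.
(a) Product at 8.4% available Cl: 1846 / 0.084 = 21,970 g.
(a) Volume: 21,970 g ÷ 1.19 g/mL = 18,460 mL.

(b) CYA to add: (63 − 24) = 39 mg/L × 814,000 L = 31,750 g cyanuric acid.
(b) At 98% purity: 31,750 / 0.98 = 32,390 g product.

(a) 18.5 L; (b) 32.4 kg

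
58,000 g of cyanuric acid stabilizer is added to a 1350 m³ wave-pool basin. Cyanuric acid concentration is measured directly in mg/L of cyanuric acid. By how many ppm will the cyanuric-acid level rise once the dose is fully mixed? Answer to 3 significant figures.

43.0 ppm

Volume: 1350 m³ = 1,350,000 L.
Rise: 58,000 g / 1,350,000 L × 1000 = 42.96 mg/L.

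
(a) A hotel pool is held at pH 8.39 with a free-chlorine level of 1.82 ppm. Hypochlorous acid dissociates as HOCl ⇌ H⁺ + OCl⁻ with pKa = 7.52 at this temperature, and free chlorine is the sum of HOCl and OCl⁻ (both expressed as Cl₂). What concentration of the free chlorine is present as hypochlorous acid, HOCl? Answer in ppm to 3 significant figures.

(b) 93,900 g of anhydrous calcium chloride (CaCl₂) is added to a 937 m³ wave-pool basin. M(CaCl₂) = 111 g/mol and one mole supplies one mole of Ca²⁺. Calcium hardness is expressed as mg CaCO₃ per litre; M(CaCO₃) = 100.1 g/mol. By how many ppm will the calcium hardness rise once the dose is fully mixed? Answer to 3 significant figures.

(a) [OCl⁻]/[HOCl] = 10^(pH − pKa) = 10^(8.39 − 7.52) = 10^0.87 = 7.413.
(a) Fraction as HOCl = 1 / (1 + 7.413) = 0.1189.
(a) HOCl = 0.1189 × 1.82 ppm = 0.2163 ppm.

(b) Volume: 937 m³ = 937,000 L.
(b) Moles of Ca²⁺: 93,900 g ÷ 111 g/mol = 845.9 mol.
(b) As CaCO₃: 845.9 mol × 100.1 g/mol = 84,680 g.
(b) Rise: 84,680 g / 937,000 L × 1000 = 90.37 mg/L.

(a) 0.216 ppm; (b) 90.4 ppm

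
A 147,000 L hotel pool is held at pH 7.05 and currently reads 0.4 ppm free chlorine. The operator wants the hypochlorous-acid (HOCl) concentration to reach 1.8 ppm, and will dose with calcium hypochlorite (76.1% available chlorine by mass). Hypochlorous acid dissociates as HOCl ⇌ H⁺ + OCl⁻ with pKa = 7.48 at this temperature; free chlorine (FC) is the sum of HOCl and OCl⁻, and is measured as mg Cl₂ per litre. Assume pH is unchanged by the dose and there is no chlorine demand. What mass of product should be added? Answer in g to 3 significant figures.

[OCl⁻]/[HOCl] = 10^(pH − pKa) = 10^(7.05 − 7.48) = 0.3715; fraction as HOCl = 1/(1 + 0.3715) = 0.7291.
Free chlorine required for 1.8 ppm HOCl: 1.8 / 0.7291 = 2.469 ppm.
FC to add: 2.469 − 0.4 = 2.069 mg/L as Cl₂.
Cl₂ equivalent: 2.069 mg/L × 147,000 L = 304.1 g.
Product at 76.1% available Cl: 304.1 / 0.761 = 399.6 g.

400 g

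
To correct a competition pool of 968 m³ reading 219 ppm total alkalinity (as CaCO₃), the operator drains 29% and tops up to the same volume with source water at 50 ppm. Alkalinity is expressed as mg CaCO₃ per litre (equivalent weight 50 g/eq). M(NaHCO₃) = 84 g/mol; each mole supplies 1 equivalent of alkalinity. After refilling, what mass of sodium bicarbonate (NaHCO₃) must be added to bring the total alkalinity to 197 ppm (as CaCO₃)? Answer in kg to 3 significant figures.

Volume: 968 m³ = 968,000 L.
After draining 29% and refilling: 219 × 0.71 + 50 × 0.29 = 169.99 ppm.
Deficit to target: 197 − 169.99 = 27.01 mg/L.
As CaCO₃: 27.01 mg/L × 968,000 L = 26,150 g; ÷ 50 g/eq ÷ 1 = 522.9 mol NaHCO₃.
Mass: 522.9 × 84 = 43,920 g.

43.9 kg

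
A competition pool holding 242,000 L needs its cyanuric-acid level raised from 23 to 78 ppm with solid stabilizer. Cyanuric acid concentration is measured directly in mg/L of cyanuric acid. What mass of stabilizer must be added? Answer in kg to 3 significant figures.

13.3 kg

CYA to add: (78 − 23) = 55 mg/L × 242,000 L = 13,310 g cyanuric acid.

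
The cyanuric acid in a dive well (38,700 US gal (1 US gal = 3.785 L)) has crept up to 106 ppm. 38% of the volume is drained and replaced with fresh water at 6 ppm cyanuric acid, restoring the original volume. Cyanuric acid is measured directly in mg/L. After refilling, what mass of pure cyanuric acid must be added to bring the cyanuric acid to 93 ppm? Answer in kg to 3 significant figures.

Volume: 38,700 US gal × 3.785 L/gal = 146,480 L.
After draining 38% and refilling: 106 × 0.62 + 6 × 0.38 = 68 ppm.
Deficit to target: 93 − 68 = 25 mg/L.
Mass: 25 mg/L × 146,480 L = 3662 g cyanuric acid.

3.66 kg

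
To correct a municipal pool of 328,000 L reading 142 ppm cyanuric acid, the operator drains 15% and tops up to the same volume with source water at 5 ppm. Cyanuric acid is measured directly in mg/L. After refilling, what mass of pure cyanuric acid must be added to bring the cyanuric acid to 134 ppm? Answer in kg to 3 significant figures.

4.12 kg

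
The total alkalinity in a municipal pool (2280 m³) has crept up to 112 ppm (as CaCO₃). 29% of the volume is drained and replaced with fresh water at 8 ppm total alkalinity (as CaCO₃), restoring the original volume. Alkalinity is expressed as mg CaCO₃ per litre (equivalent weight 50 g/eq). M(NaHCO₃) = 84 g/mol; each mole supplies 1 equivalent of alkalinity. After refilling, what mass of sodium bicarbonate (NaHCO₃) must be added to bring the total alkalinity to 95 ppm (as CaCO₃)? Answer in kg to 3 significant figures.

50.4 kg

Volume: 2280 m³ = 2,280,000 L.
After draining 29% and refilling: 112 × 0.71 + 8 × 0.29 = 81.84 ppm.
Deficit to target: 95 − 81.84 = 13.16 mg/L.
As CaCO₃: 13.16 mg/L × 2,280,000 L = 30,000 g; ÷ 50 g/eq ÷ 1 = 600.1 mol NaHCO₃.
Mass: 600.1 × 84 = 50,410 g.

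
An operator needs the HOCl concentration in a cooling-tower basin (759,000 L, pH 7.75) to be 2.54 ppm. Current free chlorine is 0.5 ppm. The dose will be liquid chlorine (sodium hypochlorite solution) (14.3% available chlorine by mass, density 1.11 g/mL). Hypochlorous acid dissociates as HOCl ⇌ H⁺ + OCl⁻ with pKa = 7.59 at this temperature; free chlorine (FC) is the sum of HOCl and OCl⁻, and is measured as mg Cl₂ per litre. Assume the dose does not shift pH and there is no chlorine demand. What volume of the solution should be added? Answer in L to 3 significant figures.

[OCl⁻]/[HOCl] = 10^(pH − pKa) = 10^(7.75 − 7.59) = 1.445; fraction as HOCl = 1/(1 + 1.445) = 0.4089.
Free chlorine required for 2.54 ppm HOCl: 2.54 / 0.4089 = 6.211 ppm.
FC to add: 6.211 − 0.5 = 5.711 mg/L as Cl₂.
Cl₂ equivalent: 5.711 mg/L × 759,000 L = 4335 g.
Product at 14.3% available Cl: 4335 / 0.143 = 30,310 g.
Volume: 30,310 g ÷ 1.11 g/mL = 27,310 mL.

27.3 L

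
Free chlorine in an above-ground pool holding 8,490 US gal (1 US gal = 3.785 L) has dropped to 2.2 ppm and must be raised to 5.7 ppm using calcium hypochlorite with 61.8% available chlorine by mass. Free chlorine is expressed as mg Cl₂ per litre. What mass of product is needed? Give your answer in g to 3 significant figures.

182 g

Volume: 8,490 US gal × 3.785 L/gal = 32,135 L.
Chlorine deficit: 5.7 − 2.2 = 3.5 ppm = 3.5 mg/L as Cl₂.
Cl₂ equivalent needed: 3.5 mg/L × 32,135 L = 112,500 mg = 112.5 g.
Product at 61.8% available chlorine: 112.5 / 0.618 = 182 g.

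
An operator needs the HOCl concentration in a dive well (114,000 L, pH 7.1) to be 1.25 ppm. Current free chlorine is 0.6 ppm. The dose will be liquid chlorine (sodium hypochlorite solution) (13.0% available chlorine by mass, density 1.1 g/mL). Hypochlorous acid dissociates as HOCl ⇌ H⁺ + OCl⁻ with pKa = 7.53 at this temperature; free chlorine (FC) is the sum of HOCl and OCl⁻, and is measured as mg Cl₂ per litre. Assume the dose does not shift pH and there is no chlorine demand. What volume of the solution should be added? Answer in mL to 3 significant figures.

888 mL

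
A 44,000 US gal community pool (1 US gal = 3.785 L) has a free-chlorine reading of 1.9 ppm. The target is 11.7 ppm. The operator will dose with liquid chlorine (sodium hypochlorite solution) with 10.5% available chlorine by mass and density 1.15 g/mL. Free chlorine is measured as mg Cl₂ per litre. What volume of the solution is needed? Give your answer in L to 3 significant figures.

13.5 L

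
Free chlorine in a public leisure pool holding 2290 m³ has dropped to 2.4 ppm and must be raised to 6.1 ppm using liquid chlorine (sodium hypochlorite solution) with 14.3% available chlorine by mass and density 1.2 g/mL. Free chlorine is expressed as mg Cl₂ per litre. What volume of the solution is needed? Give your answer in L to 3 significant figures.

Volume: 2290 m³ = 2,290,000 L.
Chlorine deficit: 6.1 − 2.4 = 3.7 ppm = 3.7 mg/L as Cl₂.
Cl₂ equivalent needed: 3.7 mg/L × 2,290,000 L = 8,473,000 mg = 8473 g.
Product at 14.3% available chlorine: 8473 / 0.143 = 59,250 g.
Volume at density 1.2 g/mL: 59,250 g ÷ 1.2 g/mL = 49,380 mL.

49.4 L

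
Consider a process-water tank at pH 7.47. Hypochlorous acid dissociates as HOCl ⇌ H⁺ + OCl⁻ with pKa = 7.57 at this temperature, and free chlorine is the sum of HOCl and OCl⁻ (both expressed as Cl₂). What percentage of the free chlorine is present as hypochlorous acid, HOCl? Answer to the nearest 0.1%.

55.7%

[OCl⁻]/[HOCl] = 10^(pH − pKa) = 10^(7.47 − 7.57) = 10^-0.10 = 0.7943.
Fraction as HOCl = 1 / (1 + 0.7943) = 0.5573.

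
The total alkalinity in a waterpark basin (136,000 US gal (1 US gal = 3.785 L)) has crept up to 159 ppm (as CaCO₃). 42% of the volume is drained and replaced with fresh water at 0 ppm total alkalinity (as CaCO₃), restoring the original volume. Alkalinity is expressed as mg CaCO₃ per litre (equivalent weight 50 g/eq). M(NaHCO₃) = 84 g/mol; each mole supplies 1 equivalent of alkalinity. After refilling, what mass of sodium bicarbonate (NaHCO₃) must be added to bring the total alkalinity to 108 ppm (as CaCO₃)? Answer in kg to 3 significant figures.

Volume: 136,000 US gal × 3.785 L/gal = 514,760 L.
After draining 42% and refilling: 159 × 0.58 + 0 × 0.42 = 92.22 ppm.
Deficit to target: 108 − 92.22 = 15.78 mg/L.
As CaCO₃: 15.78 mg/L × 514,760 L = 8123 g; ÷ 50 g/eq ÷ 1 = 162.5 mol NaHCO₃.
Mass: 162.5 × 84 = 13,650 g.

13.6 kg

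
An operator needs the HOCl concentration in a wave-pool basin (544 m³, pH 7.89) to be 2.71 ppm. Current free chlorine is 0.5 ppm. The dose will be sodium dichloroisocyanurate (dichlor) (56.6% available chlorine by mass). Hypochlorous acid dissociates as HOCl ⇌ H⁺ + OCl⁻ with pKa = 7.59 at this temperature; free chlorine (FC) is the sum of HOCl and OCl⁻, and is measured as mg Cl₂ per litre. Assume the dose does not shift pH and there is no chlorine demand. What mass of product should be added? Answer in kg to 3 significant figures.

Volume: 544 m³ = 544,000 L.
[OCl⁻]/[HOCl] = 10^(pH − pKa) = 10^(7.89 − 7.59) = 1.995; fraction as HOCl = 1/(1 + 1.995) = 0.3339.
Free chlorine required for 2.71 ppm HOCl: 2.71 / 0.3339 = 8.117 ppm.
FC to add: 8.117 − 0.5 = 7.617 mg/L as Cl₂.
Cl₂ equivalent: 7.617 mg/L × 544,000 L = 4144 g.
Product at 56.6% available Cl: 4144 / 0.566 = 7321 g.

7.32 kg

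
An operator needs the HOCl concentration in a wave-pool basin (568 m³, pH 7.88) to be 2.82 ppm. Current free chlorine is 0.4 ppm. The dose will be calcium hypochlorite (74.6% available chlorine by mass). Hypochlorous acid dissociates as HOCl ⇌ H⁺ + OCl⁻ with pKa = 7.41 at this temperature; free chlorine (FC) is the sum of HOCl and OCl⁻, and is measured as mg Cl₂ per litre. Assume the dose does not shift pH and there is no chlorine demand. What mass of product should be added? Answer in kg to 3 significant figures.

Volume: 568 m³ = 568,000 L.
[OCl⁻]/[HOCl] = 10^(pH − pKa) = 10^(7.88 − 7.41) = 2.951; fraction as HOCl = 1/(1 + 2.951) = 0.2531.
Free chlorine required for 2.82 ppm HOCl: 2.82 / 0.2531 = 11.14 ppm.
FC to add: 11.14 − 0.4 = 10.74 mg/L as Cl₂.
Cl₂ equivalent: 10.74 mg/L × 568,000 L = 6102 g.
Product at 74.6% available Cl: 6102 / 0.746 = 8179 g.

8.18 kg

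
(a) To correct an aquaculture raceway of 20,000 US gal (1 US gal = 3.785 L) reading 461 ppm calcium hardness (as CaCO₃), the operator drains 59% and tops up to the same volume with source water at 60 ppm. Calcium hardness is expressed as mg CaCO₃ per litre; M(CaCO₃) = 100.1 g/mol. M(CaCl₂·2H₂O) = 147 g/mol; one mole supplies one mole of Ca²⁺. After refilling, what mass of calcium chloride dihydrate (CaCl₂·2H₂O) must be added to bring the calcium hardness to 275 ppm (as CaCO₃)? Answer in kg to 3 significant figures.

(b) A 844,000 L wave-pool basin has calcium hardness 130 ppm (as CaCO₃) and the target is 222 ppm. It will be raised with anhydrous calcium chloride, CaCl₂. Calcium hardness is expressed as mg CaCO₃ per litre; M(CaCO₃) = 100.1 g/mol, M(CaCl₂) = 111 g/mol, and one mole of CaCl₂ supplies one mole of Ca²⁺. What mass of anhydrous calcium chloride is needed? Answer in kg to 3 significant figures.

(a) Volume: 20,000 US gal × 3.785 L/gal = 75,700 L.
(a) After draining 59% and refilling: 461 × 0.41 + 60 × 0.59 = 224.41 ppm.
(a) Deficit to target: 275 − 224.41 = 50.59 mg/L.
(a) As CaCO₃: 50.59 mg/L × 75,700 L = 3830 g; ÷ 100.1 = 38.26 mol Ca²⁺.
(a) Mass: 38.26 × 147 = 5624 g.

(b) Hardness to add: (222 − 130) = 92 mg/L as CaCO₃ × 844,000 L = 77,650 g as CaCO₃.
(b) Moles of Ca²⁺ (1 mol Ca²⁺ ≡ 1 mol CaCO₃): 77,650 / 100.1 g/mol = 775.7 mol.
(b) Mass of CaCl₂: 775.7 × 111 = 86,100 g.

(a) 5.62 kg; (b) 86.1 kg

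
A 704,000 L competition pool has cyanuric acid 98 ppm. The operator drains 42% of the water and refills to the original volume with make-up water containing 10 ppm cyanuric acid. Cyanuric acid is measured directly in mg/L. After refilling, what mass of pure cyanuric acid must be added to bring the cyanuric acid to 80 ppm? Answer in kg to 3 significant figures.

After draining 42% and refilling: 98 × 0.58 + 10 × 0.42 = 61.04 ppm.
Deficit to target: 80 − 61.04 = 18.96 mg/L.
Mass: 18.96 mg/L × 704,000 L = 13,350 g cyanuric acid.

13.3 kg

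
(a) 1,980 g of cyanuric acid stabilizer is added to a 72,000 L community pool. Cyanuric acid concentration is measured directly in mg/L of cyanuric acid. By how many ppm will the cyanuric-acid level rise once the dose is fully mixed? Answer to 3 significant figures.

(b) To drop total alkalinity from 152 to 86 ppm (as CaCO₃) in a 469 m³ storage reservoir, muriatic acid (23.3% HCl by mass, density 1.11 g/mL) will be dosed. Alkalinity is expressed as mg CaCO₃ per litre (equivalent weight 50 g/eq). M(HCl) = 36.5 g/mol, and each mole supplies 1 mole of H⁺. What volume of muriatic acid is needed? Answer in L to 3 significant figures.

(a) 27.5 ppm; (b) 87.4 L

(a) Rise: 1,980 g / 72,000 L × 1000 = 27.5 mg/L.

(b) Volume: 469 m³ = 469,000 L.
(b) Alkalinity to neutralize: (152 − 86) = 66 mg/L as CaCO₃ × 469,000 L = 30,950 g as CaCO₃.
(b) Equivalents of H⁺ required: 30,950 ÷ 50 g/eq = 619.1 eq = 619.1 mol HCl.
(b) Mass of HCl: 619.1 × 36.5 = 22,600 g.
(b) Mass of 23.3% solution: 22,600 / 0.233 = 96,980 g.
(b) Volume: 96,980 g ÷ 1.11 g/mL = 87,370 mL.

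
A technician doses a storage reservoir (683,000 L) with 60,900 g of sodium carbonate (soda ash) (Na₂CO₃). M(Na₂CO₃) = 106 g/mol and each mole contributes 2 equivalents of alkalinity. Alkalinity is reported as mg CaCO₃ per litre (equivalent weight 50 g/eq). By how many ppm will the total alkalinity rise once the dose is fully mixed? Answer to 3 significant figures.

84.1 ppm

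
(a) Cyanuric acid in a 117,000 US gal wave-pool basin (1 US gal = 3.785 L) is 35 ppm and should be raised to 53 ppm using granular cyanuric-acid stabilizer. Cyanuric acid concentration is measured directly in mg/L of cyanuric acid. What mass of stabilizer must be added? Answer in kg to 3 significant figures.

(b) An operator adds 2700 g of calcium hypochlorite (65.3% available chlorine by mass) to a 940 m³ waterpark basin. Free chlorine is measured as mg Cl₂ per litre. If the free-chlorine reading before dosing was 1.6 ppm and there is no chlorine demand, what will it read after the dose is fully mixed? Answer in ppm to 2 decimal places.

(a) 7.97 kg; (b) 3.48 ppm

(a) Volume: 117,000 US gal × 3.785 L/gal = 442,845 L.
(a) CYA to add: (53 − 35) = 18 mg/L × 442,845 L = 7971 g cyanuric acid.

(b) Volume: 940 m³ = 940,000 L.
(b) Available chlorine delivered: 2700 g × 0.653 = 1763 g as Cl₂.
(b) Concentration rise: 1763 g / 940,000 L = 1.876 mg/L = 1.88 ppm.
(b) Final FC: 1.6 + 1.88 = 3.48 ppm.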